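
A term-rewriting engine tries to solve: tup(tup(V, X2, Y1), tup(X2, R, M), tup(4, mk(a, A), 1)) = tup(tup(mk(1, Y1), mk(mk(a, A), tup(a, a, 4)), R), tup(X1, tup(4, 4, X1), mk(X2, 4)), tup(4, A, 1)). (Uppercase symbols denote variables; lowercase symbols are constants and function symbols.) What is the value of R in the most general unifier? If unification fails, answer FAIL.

Decompose tup/3: tup(V, X2, Y1) = tup(mk(1, Y1), mk(mk(a, A), tup(a, a, 4)), R),  tup(X2, R, M) = tup(X1, tup(4, 4, X1), mk(X2, 4)),  tup(4, mk(a, A), 1) = tup(4, A, 1).
Decompose tup/3: V = mk(1, Y1),  X2 = mk(mk(a, A), tup(a, a, 4)),  Y1 = R.
Bind V := mk(1, Y1); no other remaining equation mentions V.
Bind X2 := mk(mk(a, A), tup(a, a, 4)); substituting into the one remaining equation that mentions X2 gives: tup(mk(mk(a, A), tup(a, a, 4)), R, M) = tup(X1, tup(4, 4, X1), mk(mk(mk(a, A), tup(a, a, 4)), 4)).
Bind Y1 := R; no other remaining equation mentions Y1. Substituting into the earlier binding gives V := mk(1, R).
Decompose tup/3: mk(mk(a, A), tup(a, a, 4)) = X1,  R = tup(4, 4, X1),  M = mk(mk(mk(a, A), tup(a, a, 4)), 4).
Bind X1 := mk(mk(a, A), tup(a, a, 4)); substituting into the one remaining equation that mentions X1 gives: R = tup(4, 4, mk(mk(a, A), tup(a, a, 4))).
Bind R := tup(4, 4, mk(mk(a, A), tup(a, a, 4))); no other remaining equation mentions R. Substituting into the earlier bindings gives V := mk(1, tup(4, 4, mk(mk(a, A), tup(a, a, 4)))), Y1 := tup(4, 4, mk(mk(a, A), tup(a, a, 4))).
Bind M := mk(mk(mk(a, A), tup(a, a, 4)), 4); no other remaining equation mentions M.
Decompose tup/3: 4 = 4,  mk(a, A) = A,  1 = 1.
Delete trivial equation 4 = 4.
Occurs check fails: A occurs in mk(a, A); the equation A = mk(a, A) has no finite solution.

FAIL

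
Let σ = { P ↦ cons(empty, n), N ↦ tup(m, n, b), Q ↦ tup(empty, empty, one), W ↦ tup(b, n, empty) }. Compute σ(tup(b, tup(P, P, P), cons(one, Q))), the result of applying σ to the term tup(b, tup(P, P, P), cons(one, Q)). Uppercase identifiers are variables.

Replace each occurrence of P with cons(empty, n).
Replace each occurrence of Q with tup(empty, empty, one).
Result: tup(b, tup(cons(empty, n), cons(empty, n), cons(empty, n)), cons(one, tup(empty, empty, one))).

tup(b, tup(cons(empty, n), cons(empty, n), cons(empty, n)), cons(one, tup(empty, empty, one)))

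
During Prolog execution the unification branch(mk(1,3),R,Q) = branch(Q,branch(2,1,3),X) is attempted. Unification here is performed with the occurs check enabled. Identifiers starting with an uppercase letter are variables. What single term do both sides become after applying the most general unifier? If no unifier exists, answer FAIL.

branch(mk(1,3),branch(2,1,3),mk(1,3))

Decompose branch/3: mk(1,3) = Q,  R = branch(2,1,3),  Q = X.
Bind Q := mk(1,3); substituting into the one remaining equation that mentions Q gives: mk(1,3) = X.
Bind R := branch(2,1,3); no other remaining equation mentions R.
Bind X := mk(1,3).
Applying the MGU to either side gives branch(mk(1,3),branch(2,1,3),mk(1,3)).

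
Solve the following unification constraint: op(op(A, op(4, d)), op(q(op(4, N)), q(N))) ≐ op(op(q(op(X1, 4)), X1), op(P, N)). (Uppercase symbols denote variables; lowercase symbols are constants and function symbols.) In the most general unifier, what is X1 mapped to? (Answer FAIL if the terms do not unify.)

Decompose op/2: op(A, op(4, d)) ≐ op(q(op(X1, 4)), X1),  op(q(op(4, N)), q(N)) ≐ op(P, N).
Decompose op/2: A ≐ q(op(X1, 4)),  op(4, d) ≐ X1.
Bind A := q(op(X1, 4)); no other remaining equation mentions A.
Bind X1 := op(4, d); no other remaining equation mentions X1. Substituting into the earlier binding gives A := q(op(op(4, d), 4)).
Decompose op/2: q(op(4, N)) ≐ P,  q(N) ≐ N.
Bind P := q(op(4, N)); no other remaining equation mentions P.
Occurs check fails: N occurs in q(N); the equation N ≐ q(N) has no finite solution.

FAIL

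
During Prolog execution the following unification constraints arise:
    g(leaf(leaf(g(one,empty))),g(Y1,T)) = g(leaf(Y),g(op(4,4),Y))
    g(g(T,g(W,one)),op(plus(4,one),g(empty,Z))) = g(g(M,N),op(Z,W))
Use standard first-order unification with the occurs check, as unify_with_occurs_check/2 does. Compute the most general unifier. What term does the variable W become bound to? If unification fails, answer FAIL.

g(empty,plus(4,one))

Decompose g/2: leaf(leaf(g(one,empty))) = leaf(Y),  g(Y1,T) = g(op(4,4),Y).
Decompose leaf/1: leaf(g(one,empty)) = Y.
Bind Y := leaf(g(one,empty)); substituting into the one remaining equation that mentions Y gives: g(Y1,T) = g(op(4,4),leaf(g(one,empty))).
Decompose g/2: Y1 = op(4,4),  T = leaf(g(one,empty)).
Bind Y1 := op(4,4); no other remaining equation mentions Y1.
Bind T := leaf(g(one,empty)); substituting into the remaining equation gives: g(g(leaf(g(one,empty)),g(W,one)),op(plus(4,one),g(empty,Z))) = g(g(M,N),op(Z,W)).
Decompose g/2: g(leaf(g(one,empty)),g(W,one)) = g(M,N),  op(plus(4,one),g(empty,Z)) = op(Z,W).
Decompose g/2: leaf(g(one,empty)) = M,  g(W,one) = N.
Bind M := leaf(g(one,empty)); no other remaining equation mentions M.
Bind N := g(W,one); no other remaining equation mentions N.
Decompose op/2: plus(4,one) = Z,  g(empty,Z) = W.
Bind Z := plus(4,one); substituting into the remaining equation gives: g(empty,plus(4,one)) = W.
Bind W := g(empty,plus(4,one)). Substituting into the earlier binding gives N := g(g(empty,plus(4,one)),one).
MGU = { Y ↦ leaf(g(one,empty)), Y1 ↦ op(4,4), T ↦ leaf(g(one,empty)), M ↦ leaf(g(one,empty)), N ↦ g(g(empty,plus(4,one)),one), Z ↦ plus(4,one), W ↦ g(empty,plus(4,one)) }, so W ↦ g(empty,plus(4,one)).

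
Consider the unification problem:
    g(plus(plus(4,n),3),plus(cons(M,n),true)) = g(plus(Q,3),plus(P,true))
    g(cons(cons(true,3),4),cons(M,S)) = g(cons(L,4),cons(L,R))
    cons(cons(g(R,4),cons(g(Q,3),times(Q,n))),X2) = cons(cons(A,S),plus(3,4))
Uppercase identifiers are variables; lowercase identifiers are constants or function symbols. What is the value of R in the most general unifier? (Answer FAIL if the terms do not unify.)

cons(g(plus(4,n),3),times(plus(4,n),n))

Decompose g/2: plus(plus(4,n),3) = plus(Q,3),  plus(cons(M,n),true) = plus(P,true).
Decompose plus/2: plus(4,n) = Q,  3 = 3.
Bind Q := plus(4,n); substituting into the one remaining equation that mentions Q gives: cons(cons(g(R,4),cons(g(plus(4,n),3),times(plus(4,n),n))),X2) = cons(cons(A,S),plus(3,4)).
Delete trivial equation 3 = 3.
Decompose plus/2: cons(M,n) = P,  true = true.
Bind P := cons(M,n); no other remaining equation mentions P.
Delete trivial equation true = true.
Decompose g/2: cons(cons(true,3),4) = cons(L,4),  cons(M,S) = cons(L,R).
Decompose cons/2: cons(true,3) = L,  4 = 4.
Bind L := cons(true,3); substituting into the one remaining equation that mentions L gives: cons(M,S) = cons(cons(true,3),R).
Delete trivial equation 4 = 4.
Decompose cons/2: M = cons(true,3),  S = R.
Bind M := cons(true,3); no other remaining equation mentions M. Substituting into the earlier binding gives P := cons(cons(true,3),n).
Bind S := R; substituting into the remaining equation gives: cons(cons(g(R,4),cons(g(plus(4,n),3),times(plus(4,n),n))),X2) = cons(cons(A,R),plus(3,4)).
Decompose cons/2: cons(g(R,4),cons(g(plus(4,n),3),times(plus(4,n),n))) = cons(A,R),  X2 = plus(3,4).
Decompose cons/2: g(R,4) = A,  cons(g(plus(4,n),3),times(plus(4,n),n)) = R.
Bind A := g(R,4); no other remaining equation mentions A.
Bind R := cons(g(plus(4,n),3),times(plus(4,n),n)); no other remaining equation mentions R. Substituting into the earlier bindings gives S := cons(g(plus(4,n),3),times(plus(4,n),n)), A := g(cons(g(plus(4,n),3),times(plus(4,n),n)),4).
Bind X2 := plus(3,4).
MGU = { Q := plus(4,n), P := cons(cons(true,3),n), L := cons(true,3), M := cons(true,3), S := cons(g(plus(4,n),3),times(plus(4,n),n)), A := g(cons(g(plus(4,n),3),times(plus(4,n),n)),4), R := cons(g(plus(4,n),3),times(plus(4,n),n)), X2 := plus(3,4) }, so R := cons(g(plus(4,n),3),times(plus(4,n),n)).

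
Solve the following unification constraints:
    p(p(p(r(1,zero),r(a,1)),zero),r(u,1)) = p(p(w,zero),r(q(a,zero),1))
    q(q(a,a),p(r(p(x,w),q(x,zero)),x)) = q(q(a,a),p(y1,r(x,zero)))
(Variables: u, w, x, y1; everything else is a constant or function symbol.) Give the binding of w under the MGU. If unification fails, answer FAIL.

FAIL

Decompose p/2: p(p(r(1,zero),r(a,1)),zero) = p(w,zero),  r(u,1) = r(q(a,zero),1).
Decompose p/2: p(r(1,zero),r(a,1)) = w,  zero = zero.
Bind w := p(r(1,zero),r(a,1)); substituting into the one remaining equation that mentions w gives: q(q(a,a),p(r(p(x,p(r(1,zero),r(a,1))),q(x,zero)),x)) = q(q(a,a),p(y1,r(x,zero))).
Delete trivial equation zero = zero.
Decompose r/2: u = q(a,zero),  1 = 1.
Bind u := q(a,zero); no other remaining equation mentions u.
Delete trivial equation 1 = 1.
Decompose q/2: q(a,a) = q(a,a),  p(r(p(x,p(r(1,zero),r(a,1))),q(x,zero)),x) = p(y1,r(x,zero)).
Delete trivial equation q(a,a) = q(a,a).
Decompose p/2: r(p(x,p(r(1,zero),r(a,1))),q(x,zero)) = y1,  x = r(x,zero).
Bind y1 := r(p(x,p(r(1,zero),r(a,1))),q(x,zero)); no other remaining equation mentions y1.
Occurs check fails: x occurs in r(x,zero); the equation x = r(x,zero) has no finite solution.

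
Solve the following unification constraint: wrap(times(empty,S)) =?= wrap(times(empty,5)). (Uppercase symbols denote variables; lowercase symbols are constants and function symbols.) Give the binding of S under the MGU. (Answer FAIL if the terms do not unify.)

Decompose wrap/1: times(empty,S) =?= times(empty,5).
Decompose times/2: empty =?= empty,  S =?= 5.
Delete trivial equation empty =?= empty.
Bind S := 5.
MGU = { S ↦ 5 }, so S ↦ 5.

5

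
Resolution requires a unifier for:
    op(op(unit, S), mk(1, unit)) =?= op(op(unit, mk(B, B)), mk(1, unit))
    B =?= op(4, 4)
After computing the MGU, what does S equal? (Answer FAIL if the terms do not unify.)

mk(op(4, 4), op(4, 4))

Decompose op/2: op(unit, S) =?= op(unit, mk(B, B)),  mk(1, unit) =?= mk(1, unit).
Decompose op/2: unit =?= unit,  S =?= mk(B, B).
Delete trivial equation unit =?= unit.
Bind S := mk(B, B); no other remaining equation mentions S.
Delete trivial equation mk(1, unit) =?= mk(1, unit).
Bind B := op(4, 4). Substituting into the earlier binding gives S := mk(op(4, 4), op(4, 4)).
MGU = { S -> mk(op(4, 4), op(4, 4)), B -> op(4, 4) }, so S -> mk(op(4, 4), op(4, 4)).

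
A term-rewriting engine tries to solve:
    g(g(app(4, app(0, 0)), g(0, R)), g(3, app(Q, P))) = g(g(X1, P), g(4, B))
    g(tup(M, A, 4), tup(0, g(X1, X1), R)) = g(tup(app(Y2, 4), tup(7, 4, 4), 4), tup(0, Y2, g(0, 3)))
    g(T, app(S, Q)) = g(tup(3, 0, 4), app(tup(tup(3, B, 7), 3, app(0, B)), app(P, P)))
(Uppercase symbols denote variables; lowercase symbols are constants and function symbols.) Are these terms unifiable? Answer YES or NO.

Decompose g/2: g(app(4, app(0, 0)), g(0, R)) = g(X1, P),  g(3, app(Q, P)) = g(4, B).
Decompose g/2: app(4, app(0, 0)) = X1,  g(0, R) = P.
Bind X1 := app(4, app(0, 0)); substituting into the one remaining equation that mentions X1 gives: g(tup(M, A, 4), tup(0, g(app(4, app(0, 0)), app(4, app(0, 0))), R)) = g(tup(app(Y2, 4), tup(7, 4, 4), 4), tup(0, Y2, g(0, 3))).
Bind P := g(0, R); substituting into the 2 remaining equations that mention P gives: g(3, app(Q, g(0, R))) = g(4, B),  g(T, app(S, Q)) = g(tup(3, 0, 4), app(tup(tup(3, B, 7), 3, app(0, B)), app(g(0, R), g(0, R)))).
Decompose g/2: 3 = 4,  app(Q, g(0, R)) = B.
Clash: constants 3 and 4 differ; no unifier exists.

NO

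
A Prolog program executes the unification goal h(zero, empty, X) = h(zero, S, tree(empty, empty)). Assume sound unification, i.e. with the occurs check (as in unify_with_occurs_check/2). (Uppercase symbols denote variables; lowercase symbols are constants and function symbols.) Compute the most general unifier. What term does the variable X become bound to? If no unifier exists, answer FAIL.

tree(empty, empty)

Decompose h/3: zero = zero,  empty = S,  X = tree(empty, empty).
Delete trivial equation zero = zero.
Bind S := empty; no other remaining equation mentions S.
Bind X := tree(empty, empty).
MGU = { S = empty, X = tree(empty, empty) }, so X = tree(empty, empty).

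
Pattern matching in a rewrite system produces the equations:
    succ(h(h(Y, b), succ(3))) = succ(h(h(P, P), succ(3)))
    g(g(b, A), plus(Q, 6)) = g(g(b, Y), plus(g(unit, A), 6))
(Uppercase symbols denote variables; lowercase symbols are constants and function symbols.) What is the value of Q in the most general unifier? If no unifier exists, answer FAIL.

g(unit, b)

Decompose succ/1: h(h(Y, b), succ(3)) = h(h(P, P), succ(3)).
Decompose h/2: h(Y, b) = h(P, P),  succ(3) = succ(3).
Decompose h/2: Y = P,  b = P.
Bind Y := P; substituting into the one remaining equation that mentions Y gives: g(g(b, A), plus(Q, 6)) = g(g(b, P), plus(g(unit, A), 6)).
Bind P := b; substituting into the one remaining equation that mentions P gives: g(g(b, A), plus(Q, 6)) = g(g(b, b), plus(g(unit, A), 6)). Substituting into the earlier binding gives Y := b.
Delete trivial equation succ(3) = succ(3).
Decompose g/2: g(b, A) = g(b, b),  plus(Q, 6) = plus(g(unit, A), 6).
Decompose g/2: b = b,  A = b.
Delete trivial equation b = b.
Bind A := b; substituting into the remaining equation gives: plus(Q, 6) = plus(g(unit, b), 6).
Decompose plus/2: Q = g(unit, b),  6 = 6.
Bind Q := g(unit, b); no other remaining equation mentions Q.
Delete trivial equation 6 = 6.
MGU = { Y := b, P := b, A := b, Q := g(unit, b) }, so Q := g(unit, b).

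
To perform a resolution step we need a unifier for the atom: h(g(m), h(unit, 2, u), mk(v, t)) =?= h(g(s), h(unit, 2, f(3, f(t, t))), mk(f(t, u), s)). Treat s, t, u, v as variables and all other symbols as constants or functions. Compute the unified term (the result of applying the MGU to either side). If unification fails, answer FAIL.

Decompose h/3: g(m) =?= g(s),  h(unit, 2, u) =?= h(unit, 2, f(3, f(t, t))),  mk(v, t) =?= mk(f(t, u), s).
Decompose g/1: m =?= s.
Bind s := m; substituting into the one remaining equation that mentions s gives: mk(v, t) =?= mk(f(t, u), m).
Decompose h/3: unit =?= unit,  2 =?= 2,  u =?= f(3, f(t, t)).
Delete trivial equation unit =?= unit.
Delete trivial equation 2 =?= 2.
Bind u := f(3, f(t, t)); substituting into the remaining equation gives: mk(v, t) =?= mk(f(t, f(3, f(t, t))), m).
Decompose mk/2: v =?= f(t, f(3, f(t, t))),  t =?= m.
Bind v := f(t, f(3, f(t, t))); no other remaining equation mentions v.
Bind t := m. Substituting into the earlier bindings gives u := f(3, f(m, m)), v := f(m, f(3, f(m, m))).
Applying the MGU to either side gives h(g(m), h(unit, 2, f(3, f(m, m))), mk(f(m, f(3, f(m, m))), m)).

h(g(m), h(unit, 2, f(3, f(m, m))), mk(f(m, f(3, f(m, m))), m))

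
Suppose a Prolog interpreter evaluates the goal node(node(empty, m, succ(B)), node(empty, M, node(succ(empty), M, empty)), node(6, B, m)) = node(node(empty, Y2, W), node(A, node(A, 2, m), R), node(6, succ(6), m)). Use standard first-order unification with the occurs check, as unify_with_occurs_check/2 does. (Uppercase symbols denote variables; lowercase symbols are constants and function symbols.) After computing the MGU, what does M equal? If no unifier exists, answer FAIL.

Decompose node/3: node(empty, m, succ(B)) = node(empty, Y2, W),  node(empty, M, node(succ(empty), M, empty)) = node(A, node(A, 2, m), R),  node(6, B, m) = node(6, succ(6), m).
Decompose node/3: empty = empty,  m = Y2,  succ(B) = W.
Delete trivial equation empty = empty.
Bind Y2 := m; no other remaining equation mentions Y2.
Bind W := succ(B); no other remaining equation mentions W.
Decompose node/3: empty = A,  M = node(A, 2, m),  node(succ(empty), M, empty) = R.
Bind A := empty; substituting into the one remaining equation that mentions A gives: M = node(empty, 2, m).
Bind M := node(empty, 2, m); substituting into the one remaining equation that mentions M gives: node(succ(empty), node(empty, 2, m), empty) = R.
Bind R := node(succ(empty), node(empty, 2, m), empty); no other remaining equation mentions R.
Decompose node/3: 6 = 6,  B = succ(6),  m = m.
Delete trivial equation 6 = 6.
Bind B := succ(6); no other remaining equation mentions B. Substituting into the earlier binding gives W := succ(succ(6)).
Delete trivial equation m = m.
MGU = { Y2 ↦ m, W ↦ succ(succ(6)), A ↦ empty, M ↦ node(empty, 2, m), R ↦ node(succ(empty), node(empty, 2, m), empty), B ↦ succ(6) }, so M ↦ node(empty, 2, m).

node(empty, 2, m)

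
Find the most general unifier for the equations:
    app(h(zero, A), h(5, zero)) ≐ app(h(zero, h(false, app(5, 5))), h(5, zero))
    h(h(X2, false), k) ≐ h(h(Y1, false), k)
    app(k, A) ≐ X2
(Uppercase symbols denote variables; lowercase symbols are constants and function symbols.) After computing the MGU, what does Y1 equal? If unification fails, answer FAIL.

app(k, h(false, app(5, 5)))

Decompose app/2: h(zero, A) ≐ h(zero, h(false, app(5, 5))),  h(5, zero) ≐ h(5, zero).
Decompose h/2: zero ≐ zero,  A ≐ h(false, app(5, 5)).
Delete trivial equation zero ≐ zero.
Bind A := h(false, app(5, 5)); substituting into the one remaining equation that mentions A gives: app(k, h(false, app(5, 5))) ≐ X2.
Delete trivial equation h(5, zero) ≐ h(5, zero).
Decompose h/2: h(X2, false) ≐ h(Y1, false),  k ≐ k.
Decompose h/2: X2 ≐ Y1,  false ≐ false.
Bind X2 := Y1; substituting into the one remaining equation that mentions X2 gives: app(k, h(false, app(5, 5))) ≐ Y1.
Delete trivial equation false ≐ false.
Delete trivial equation k ≐ k.
Bind Y1 := app(k, h(false, app(5, 5))). Substituting into the earlier binding gives X2 := app(k, h(false, app(5, 5))).
MGU = { A := h(false, app(5, 5)), X2 := app(k, h(false, app(5, 5))), Y1 := app(k, h(false, app(5, 5))) }, so Y1 := app(k, h(false, app(5, 5))).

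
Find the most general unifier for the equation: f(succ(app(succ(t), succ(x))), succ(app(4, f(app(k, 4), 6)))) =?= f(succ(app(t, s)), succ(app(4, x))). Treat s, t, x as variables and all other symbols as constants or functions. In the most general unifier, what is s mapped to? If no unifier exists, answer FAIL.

FAIL

Decompose f/2: succ(app(succ(t), succ(x))) =?= succ(app(t, s)),  succ(app(4, f(app(k, 4), 6))) =?= succ(app(4, x)).
Decompose succ/1: app(succ(t), succ(x)) =?= app(t, s).
Decompose app/2: succ(t) =?= t,  succ(x) =?= s.
Occurs check fails: t occurs in succ(t); the equation t =?= succ(t) has no finite solution.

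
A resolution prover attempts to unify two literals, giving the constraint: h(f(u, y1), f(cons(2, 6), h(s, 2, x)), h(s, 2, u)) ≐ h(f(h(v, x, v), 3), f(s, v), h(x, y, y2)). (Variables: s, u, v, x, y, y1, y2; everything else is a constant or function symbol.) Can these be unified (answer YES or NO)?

Decompose h/3: f(u, y1) ≐ f(h(v, x, v), 3),  f(cons(2, 6), h(s, 2, x)) ≐ f(s, v),  h(s, 2, u) ≐ h(x, y, y2).
Decompose f/2: u ≐ h(v, x, v),  y1 ≐ 3.
Bind u := h(v, x, v); substituting into the one remaining equation that mentions u gives: h(s, 2, h(v, x, v)) ≐ h(x, y, y2).
Bind y1 := 3; no other remaining equation mentions y1.
Decompose f/2: cons(2, 6) ≐ s,  h(s, 2, x) ≐ v.
Bind s := cons(2, 6); substituting into the remaining equations gives: h(cons(2, 6), 2, x) ≐ v,  h(cons(2, 6), 2, h(v, x, v)) ≐ h(x, y, y2).
Bind v := h(cons(2, 6), 2, x); substituting into the remaining equation gives: h(cons(2, 6), 2, h(h(cons(2, 6), 2, x), x, h(cons(2, 6), 2, x))) ≐ h(x, y, y2). Substituting into the earlier binding gives u := h(h(cons(2, 6), 2, x), x, h(cons(2, 6), 2, x)).
Decompose h/3: cons(2, 6) ≐ x,  2 ≐ y,  h(h(cons(2, 6), 2, x), x, h(cons(2, 6), 2, x)) ≐ y2.
Bind x := cons(2, 6); substituting into the one remaining equation that mentions x gives: h(h(cons(2, 6), 2, cons(2, 6)), cons(2, 6), h(cons(2, 6), 2, cons(2, 6))) ≐ y2. Substituting into the earlier bindings gives u := h(h(cons(2, 6), 2, cons(2, 6)), cons(2, 6), h(cons(2, 6), 2, cons(2, 6))), v := h(cons(2, 6), 2, cons(2, 6)).
Bind y := 2; no other remaining equation mentions y.
Bind y2 := h(h(cons(2, 6), 2, cons(2, 6)), cons(2, 6), h(cons(2, 6), 2, cons(2, 6))).
No equations remain and no clash or occurs-check failure arose, so a unifier exists.

YES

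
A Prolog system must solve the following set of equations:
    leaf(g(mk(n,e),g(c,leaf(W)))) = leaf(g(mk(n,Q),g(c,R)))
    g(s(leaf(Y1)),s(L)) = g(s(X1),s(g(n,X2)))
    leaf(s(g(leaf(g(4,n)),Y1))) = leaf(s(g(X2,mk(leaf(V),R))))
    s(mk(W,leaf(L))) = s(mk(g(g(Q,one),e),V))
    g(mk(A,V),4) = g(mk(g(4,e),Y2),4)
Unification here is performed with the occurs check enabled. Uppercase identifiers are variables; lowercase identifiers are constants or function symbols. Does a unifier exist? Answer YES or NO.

Decompose leaf/1: g(mk(n,e),g(c,leaf(W))) = g(mk(n,Q),g(c,R)).
Decompose g/2: mk(n,e) = mk(n,Q),  g(c,leaf(W)) = g(c,R).
Decompose mk/2: n = n,  e = Q.
Delete trivial equation n = n.
Bind Q := e; substituting into the one remaining equation that mentions Q gives: s(mk(W,leaf(L))) = s(mk(g(g(e,one),e),V)).
Decompose g/2: c = c,  leaf(W) = R.
Delete trivial equation c = c.
Bind R := leaf(W); substituting into the one remaining equation that mentions R gives: leaf(s(g(leaf(g(4,n)),Y1))) = leaf(s(g(X2,mk(leaf(V),leaf(W))))).
Decompose g/2: s(leaf(Y1)) = s(X1),  s(L) = s(g(n,X2)).
Decompose s/1: leaf(Y1) = X1.
Bind X1 := leaf(Y1); no other remaining equation mentions X1.
Decompose s/1: L = g(n,X2).
Bind L := g(n,X2); substituting into the one remaining equation that mentions L gives: s(mk(W,leaf(g(n,X2)))) = s(mk(g(g(e,one),e),V)).
Decompose leaf/1: s(g(leaf(g(4,n)),Y1)) = s(g(X2,mk(leaf(V),leaf(W)))).
Decompose s/1: g(leaf(g(4,n)),Y1) = g(X2,mk(leaf(V),leaf(W))).
Decompose g/2: leaf(g(4,n)) = X2,  Y1 = mk(leaf(V),leaf(W)).
Bind X2 := leaf(g(4,n)); substituting into the one remaining equation that mentions X2 gives: s(mk(W,leaf(g(n,leaf(g(4,n)))))) = s(mk(g(g(e,one),e),V)). Substituting into the earlier binding gives L := g(n,leaf(g(4,n))).
Bind Y1 := mk(leaf(V),leaf(W)); no other remaining equation mentions Y1. Substituting into the earlier binding gives X1 := leaf(mk(leaf(V),leaf(W))).
Decompose s/1: mk(W,leaf(g(n,leaf(g(4,n))))) = mk(g(g(e,one),e),V).
Decompose mk/2: W = g(g(e,one),e),  leaf(g(n,leaf(g(4,n)))) = V.
Bind W := g(g(e,one),e); no other remaining equation mentions W. Substituting into the earlier bindings gives R := leaf(g(g(e,one),e)), X1 := leaf(mk(leaf(V),leaf(g(g(e,one),e)))), Y1 := mk(leaf(V),leaf(g(g(e,one),e))).
Bind V := leaf(g(n,leaf(g(4,n)))); substituting into the remaining equation gives: g(mk(A,leaf(g(n,leaf(g(4,n))))),4) = g(mk(g(4,e),Y2),4). Substituting into the earlier bindings gives X1 := leaf(mk(leaf(leaf(g(n,leaf(g(4,n))))),leaf(g(g(e,one),e)))), Y1 := mk(leaf(leaf(g(n,leaf(g(4,n))))),leaf(g(g(e,one),e))).
Decompose g/2: mk(A,leaf(g(n,leaf(g(4,n))))) = mk(g(4,e),Y2),  4 = 4.
Decompose mk/2: A = g(4,e),  leaf(g(n,leaf(g(4,n)))) = Y2.
Bind A := g(4,e); no other remaining equation mentions A.
Bind Y2 := leaf(g(n,leaf(g(4,n)))); no other remaining equation mentions Y2.
Delete trivial equation 4 = 4.
No equations remain and no clash or occurs-check failure arose, so a unifier exists.

YES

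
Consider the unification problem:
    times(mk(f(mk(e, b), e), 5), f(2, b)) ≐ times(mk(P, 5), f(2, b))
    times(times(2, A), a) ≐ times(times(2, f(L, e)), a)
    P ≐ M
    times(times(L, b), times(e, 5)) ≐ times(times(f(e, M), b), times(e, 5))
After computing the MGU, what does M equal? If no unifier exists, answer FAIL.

f(mk(e, b), e)

Decompose times/2: mk(f(mk(e, b), e), 5) ≐ mk(P, 5),  f(2, b) ≐ f(2, b).
Decompose mk/2: f(mk(e, b), e) ≐ P,  5 ≐ 5.
Bind P := f(mk(e, b), e); substituting into the one remaining equation that mentions P gives: f(mk(e, b), e) ≐ M.
Delete trivial equation 5 ≐ 5.
Delete trivial equation f(2, b) ≐ f(2, b).
Decompose times/2: times(2, A) ≐ times(2, f(L, e)),  a ≐ a.
Decompose times/2: 2 ≐ 2,  A ≐ f(L, e).
Delete trivial equation 2 ≐ 2.
Bind A := f(L, e); no other remaining equation mentions A.
Delete trivial equation a ≐ a.
Bind M := f(mk(e, b), e); substituting into the remaining equation gives: times(times(L, b), times(e, 5)) ≐ times(times(f(e, f(mk(e, b), e)), b), times(e, 5)).
Decompose times/2: times(L, b) ≐ times(f(e, f(mk(e, b), e)), b),  times(e, 5) ≐ times(e, 5).
Decompose times/2: L ≐ f(e, f(mk(e, b), e)),  b ≐ b.
Bind L := f(e, f(mk(e, b), e)); no other remaining equation mentions L. Substituting into the earlier binding gives A := f(f(e, f(mk(e, b), e)), e).
Delete trivial equation b ≐ b.
Delete trivial equation times(e, 5) ≐ times(e, 5).
MGU = { P ↦ f(mk(e, b), e), A ↦ f(f(e, f(mk(e, b), e)), e), M ↦ f(mk(e, b), e), L ↦ f(e, f(mk(e, b), e)) }, so M ↦ f(mk(e, b), e).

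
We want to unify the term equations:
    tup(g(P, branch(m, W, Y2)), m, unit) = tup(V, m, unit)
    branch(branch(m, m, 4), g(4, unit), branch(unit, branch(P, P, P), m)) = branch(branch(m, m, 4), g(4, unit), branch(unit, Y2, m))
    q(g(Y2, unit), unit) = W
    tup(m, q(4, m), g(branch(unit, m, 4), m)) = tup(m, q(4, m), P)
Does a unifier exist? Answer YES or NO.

Decompose tup/3: g(P, branch(m, W, Y2)) = V,  m = m,  unit = unit.
Bind V := g(P, branch(m, W, Y2)); no other remaining equation mentions V.
Delete trivial equation m = m.
Delete trivial equation unit = unit.
Decompose branch/3: branch(m, m, 4) = branch(m, m, 4),  g(4, unit) = g(4, unit),  branch(unit, branch(P, P, P), m) = branch(unit, Y2, m).
Delete trivial equation branch(m, m, 4) = branch(m, m, 4).
Delete trivial equation g(4, unit) = g(4, unit).
Decompose branch/3: unit = unit,  branch(P, P, P) = Y2,  m = m.
Delete trivial equation unit = unit.
Bind Y2 := branch(P, P, P); substituting into the one remaining equation that mentions Y2 gives: q(g(branch(P, P, P), unit), unit) = W. Substituting into the earlier binding gives V := g(P, branch(m, W, branch(P, P, P))).
Delete trivial equation m = m.
Bind W := q(g(branch(P, P, P), unit), unit); no other remaining equation mentions W. Substituting into the earlier binding gives V := g(P, branch(m, q(g(branch(P, P, P), unit), unit), branch(P, P, P))).
Decompose tup/3: m = m,  q(4, m) = q(4, m),  g(branch(unit, m, 4), m) = P.
Delete trivial equation m = m.
Delete trivial equation q(4, m) = q(4, m).
Bind P := g(branch(unit, m, 4), m). Substituting into the earlier bindings gives V := g(g(branch(unit, m, 4), m), branch(m, q(g(branch(g(branch(unit, m, 4), m), g(branch(unit, m, 4), m), g(branch(unit, m, 4), m)), unit), unit), branch(g(branch(unit, m, 4), m), g(branch(unit, m, 4), m), g(branch(unit, m, 4), m)))), Y2 := branch(g(branch(unit, m, 4), m), g(branch(unit, m, 4), m), g(branch(unit, m, 4), m)), W := q(g(branch(g(branch(unit, m, 4), m), g(branch(unit, m, 4), m), g(branch(unit, m, 4), m)), unit), unit).
No equations remain and no clash or occurs-check failure arose, so a unifier exists.

YES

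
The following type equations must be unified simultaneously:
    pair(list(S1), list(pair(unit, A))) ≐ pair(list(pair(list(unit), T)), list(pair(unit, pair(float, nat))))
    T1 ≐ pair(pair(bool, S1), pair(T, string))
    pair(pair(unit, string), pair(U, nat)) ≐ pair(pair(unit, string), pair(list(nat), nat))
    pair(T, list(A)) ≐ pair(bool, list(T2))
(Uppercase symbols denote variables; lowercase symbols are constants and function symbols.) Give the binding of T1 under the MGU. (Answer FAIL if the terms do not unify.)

Decompose pair/2: list(S1) ≐ list(pair(list(unit), T)),  list(pair(unit, A)) ≐ list(pair(unit, pair(float, nat))).
Decompose list/1: S1 ≐ pair(list(unit), T).
Bind S1 := pair(list(unit), T); substituting into the one remaining equation that mentions S1 gives: T1 ≐ pair(pair(bool, pair(list(unit), T)), pair(T, string)).
Decompose list/1: pair(unit, A) ≐ pair(unit, pair(float, nat)).
Decompose pair/2: unit ≐ unit,  A ≐ pair(float, nat).
Delete trivial equation unit ≐ unit.
Bind A := pair(float, nat); substituting into the one remaining equation that mentions A gives: pair(T, list(pair(float, nat))) ≐ pair(bool, list(T2)).
Bind T1 := pair(pair(bool, pair(list(unit), T)), pair(T, string)); no other remaining equation mentions T1.
Decompose pair/2: pair(unit, string) ≐ pair(unit, string),  pair(U, nat) ≐ pair(list(nat), nat).
Delete trivial equation pair(unit, string) ≐ pair(unit, string).
Decompose pair/2: U ≐ list(nat),  nat ≐ nat.
Bind U := list(nat); no other remaining equation mentions U.
Delete trivial equation nat ≐ nat.
Decompose pair/2: T ≐ bool,  list(pair(float, nat)) ≐ list(T2).
Bind T := bool; no other remaining equation mentions T. Substituting into the earlier bindings gives S1 := pair(list(unit), bool), T1 := pair(pair(bool, pair(list(unit), bool)), pair(bool, string)).
Decompose list/1: pair(float, nat) ≐ T2.
Bind T2 := pair(float, nat).
MGU = { S1 -> pair(list(unit), bool), A -> pair(float, nat), T1 -> pair(pair(bool, pair(list(unit), bool)), pair(bool, string)), U -> list(nat), T -> bool, T2 -> pair(float, nat) }, so T1 -> pair(pair(bool, pair(list(unit), bool)), pair(bool, string)).

pair(pair(bool, pair(list(unit), bool)), pair(bool, string))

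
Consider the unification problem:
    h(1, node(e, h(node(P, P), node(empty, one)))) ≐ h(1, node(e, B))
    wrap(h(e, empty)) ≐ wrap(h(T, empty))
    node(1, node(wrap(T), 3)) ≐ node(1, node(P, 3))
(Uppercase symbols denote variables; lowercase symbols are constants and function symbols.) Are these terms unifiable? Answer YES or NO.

Decompose h/2: 1 ≐ 1,  node(e, h(node(P, P), node(empty, one))) ≐ node(e, B).
Delete trivial equation 1 ≐ 1.
Decompose node/2: e ≐ e,  h(node(P, P), node(empty, one)) ≐ B.
Delete trivial equation e ≐ e.
Bind B := h(node(P, P), node(empty, one)); no other remaining equation mentions B.
Decompose wrap/1: h(e, empty) ≐ h(T, empty).
Decompose h/2: e ≐ T,  empty ≐ empty.
Bind T := e; substituting into the one remaining equation that mentions T gives: node(1, node(wrap(e), 3)) ≐ node(1, node(P, 3)).
Delete trivial equation empty ≐ empty.
Decompose node/2: 1 ≐ 1,  node(wrap(e), 3) ≐ node(P, 3).
Delete trivial equation 1 ≐ 1.
Decompose node/2: wrap(e) ≐ P,  3 ≐ 3.
Bind P := wrap(e); no other remaining equation mentions P. Substituting into the earlier binding gives B := h(node(wrap(e), wrap(e)), node(empty, one)).
Delete trivial equation 3 ≐ 3.
No equations remain and no clash or occurs-check failure arose, so a unifier exists.

YES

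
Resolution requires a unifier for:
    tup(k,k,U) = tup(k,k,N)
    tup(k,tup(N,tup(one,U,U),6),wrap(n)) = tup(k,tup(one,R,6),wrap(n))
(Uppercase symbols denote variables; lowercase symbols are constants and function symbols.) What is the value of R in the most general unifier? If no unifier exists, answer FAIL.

Decompose tup/3: k = k,  k = k,  U = N.
Delete trivial equation k = k.
Delete trivial equation k = k.
Bind U := N; substituting into the remaining equation gives: tup(k,tup(N,tup(one,N,N),6),wrap(n)) = tup(k,tup(one,R,6),wrap(n)).
Decompose tup/3: k = k,  tup(N,tup(one,N,N),6) = tup(one,R,6),  wrap(n) = wrap(n).
Delete trivial equation k = k.
Decompose tup/3: N = one,  tup(one,N,N) = R,  6 = 6.
Bind N := one; substituting into the one remaining equation that mentions N gives: tup(one,one,one) = R. Substituting into the earlier binding gives U := one.
Bind R := tup(one,one,one); no other remaining equation mentions R.
Delete trivial equation 6 = 6.
Delete trivial equation wrap(n) = wrap(n).
MGU = { U ↦ one, N ↦ one, R ↦ tup(one,one,one) }, so R ↦ tup(one,one,one).

tup(one,one,one)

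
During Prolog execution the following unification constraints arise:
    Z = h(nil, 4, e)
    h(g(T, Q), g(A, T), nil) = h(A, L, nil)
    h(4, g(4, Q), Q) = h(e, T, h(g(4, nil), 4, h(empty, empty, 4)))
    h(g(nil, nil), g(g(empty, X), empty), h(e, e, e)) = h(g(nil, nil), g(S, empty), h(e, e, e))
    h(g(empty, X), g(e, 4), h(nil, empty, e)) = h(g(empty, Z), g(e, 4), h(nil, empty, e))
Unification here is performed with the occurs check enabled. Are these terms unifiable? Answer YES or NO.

Bind Z := h(nil, 4, e); substituting into the one remaining equation that mentions Z gives: h(g(empty, X), g(e, 4), h(nil, empty, e)) = h(g(empty, h(nil, 4, e)), g(e, 4), h(nil, empty, e)).
Decompose h/3: g(T, Q) = A,  g(A, T) = L,  nil = nil.
Bind A := g(T, Q); substituting into the one remaining equation that mentions A gives: g(g(T, Q), T) = L.
Bind L := g(g(T, Q), T); no other remaining equation mentions L.
Delete trivial equation nil = nil.
Decompose h/3: 4 = e,  g(4, Q) = T,  Q = h(g(4, nil), 4, h(empty, empty, 4)).
Clash: constants 4 and e differ; no unifier exists.

NO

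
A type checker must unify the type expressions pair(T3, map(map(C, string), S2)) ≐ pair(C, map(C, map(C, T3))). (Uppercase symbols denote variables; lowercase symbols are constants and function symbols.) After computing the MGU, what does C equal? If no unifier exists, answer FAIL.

FAIL

Decompose pair/2: T3 ≐ C,  map(map(C, string), S2) ≐ map(C, map(C, T3)).
Bind T3 := C; substituting into the remaining equation gives: map(map(C, string), S2) ≐ map(C, map(C, C)).
Decompose map/2: map(C, string) ≐ C,  S2 ≐ map(C, C).
Occurs check fails: C occurs in map(C, string); the equation C ≐ map(C, string) has no finite solution.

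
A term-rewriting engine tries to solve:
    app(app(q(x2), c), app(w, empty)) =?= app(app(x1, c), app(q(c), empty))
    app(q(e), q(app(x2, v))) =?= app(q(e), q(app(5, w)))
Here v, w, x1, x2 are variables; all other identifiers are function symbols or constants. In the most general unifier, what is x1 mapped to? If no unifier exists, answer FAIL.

Decompose app/2: app(q(x2), c) =?= app(x1, c),  app(w, empty) =?= app(q(c), empty).
Decompose app/2: q(x2) =?= x1,  c =?= c.
Bind x1 := q(x2); no other remaining equation mentions x1.
Delete trivial equation c =?= c.
Decompose app/2: w =?= q(c),  empty =?= empty.
Bind w := q(c); substituting into the one remaining equation that mentions w gives: app(q(e), q(app(x2, v))) =?= app(q(e), q(app(5, q(c)))).
Delete trivial equation empty =?= empty.
Decompose app/2: q(e) =?= q(e),  q(app(x2, v)) =?= q(app(5, q(c))).
Delete trivial equation q(e) =?= q(e).
Decompose q/1: app(x2, v) =?= app(5, q(c)).
Decompose app/2: x2 =?= 5,  v =?= q(c).
Bind x2 := 5; no other remaining equation mentions x2. Substituting into the earlier binding gives x1 := q(5).
Bind v := q(c).
MGU = { x1 -> q(5), w -> q(c), x2 -> 5, v -> q(c) }, so x1 -> q(5).

q(5)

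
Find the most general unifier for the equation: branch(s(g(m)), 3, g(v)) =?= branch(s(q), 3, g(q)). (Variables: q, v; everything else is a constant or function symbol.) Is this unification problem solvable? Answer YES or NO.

YES

Decompose branch/3: s(g(m)) =?= s(q),  3 =?= 3,  g(v) =?= g(q).
Decompose s/1: g(m) =?= q.
Bind q := g(m); substituting into the one remaining equation that mentions q gives: g(v) =?= g(g(m)).
Delete trivial equation 3 =?= 3.
Decompose g/1: v =?= g(m).
Bind v := g(m).
No equations remain and no clash or occurs-check failure arose, so a unifier exists.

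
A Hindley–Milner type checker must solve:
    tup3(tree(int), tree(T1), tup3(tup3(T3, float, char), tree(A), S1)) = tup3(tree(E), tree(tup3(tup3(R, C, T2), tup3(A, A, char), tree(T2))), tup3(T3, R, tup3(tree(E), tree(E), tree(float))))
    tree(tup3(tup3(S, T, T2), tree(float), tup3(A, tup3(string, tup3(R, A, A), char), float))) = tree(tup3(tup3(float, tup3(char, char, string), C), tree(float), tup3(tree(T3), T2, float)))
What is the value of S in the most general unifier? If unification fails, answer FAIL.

FAIL

Decompose tup3/3: tree(int) = tree(E),  tree(T1) = tree(tup3(tup3(R, C, T2), tup3(A, A, char), tree(T2))),  tup3(tup3(T3, float, char), tree(A), S1) = tup3(T3, R, tup3(tree(E), tree(E), tree(float))).
Decompose tree/1: int = E.
Bind E := int; substituting into the one remaining equation that mentions E gives: tup3(tup3(T3, float, char), tree(A), S1) = tup3(T3, R, tup3(tree(int), tree(int), tree(float))).
Decompose tree/1: T1 = tup3(tup3(R, C, T2), tup3(A, A, char), tree(T2)).
Bind T1 := tup3(tup3(R, C, T2), tup3(A, A, char), tree(T2)); no other remaining equation mentions T1.
Decompose tup3/3: tup3(T3, float, char) = T3,  tree(A) = R,  S1 = tup3(tree(int), tree(int), tree(float)).
Occurs check fails: T3 occurs in tup3(T3, float, char); the equation T3 = tup3(T3, float, char) has no finite solution.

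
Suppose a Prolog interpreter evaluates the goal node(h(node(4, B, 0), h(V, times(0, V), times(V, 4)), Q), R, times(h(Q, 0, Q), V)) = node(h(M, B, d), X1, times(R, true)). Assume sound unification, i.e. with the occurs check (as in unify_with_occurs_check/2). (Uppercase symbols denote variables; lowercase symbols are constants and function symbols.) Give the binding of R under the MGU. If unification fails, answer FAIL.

Decompose node/3: h(node(4, B, 0), h(V, times(0, V), times(V, 4)), Q) = h(M, B, d),  R = X1,  times(h(Q, 0, Q), V) = times(R, true).
Decompose h/3: node(4, B, 0) = M,  h(V, times(0, V), times(V, 4)) = B,  Q = d.
Bind M := node(4, B, 0); no other remaining equation mentions M.
Bind B := h(V, times(0, V), times(V, 4)); no other remaining equation mentions B. Substituting into the earlier binding gives M := node(4, h(V, times(0, V), times(V, 4)), 0).
Bind Q := d; substituting into the one remaining equation that mentions Q gives: times(h(d, 0, d), V) = times(R, true).
Bind R := X1; substituting into the remaining equation gives: times(h(d, 0, d), V) = times(X1, true).
Decompose times/2: h(d, 0, d) = X1,  V = true.
Bind X1 := h(d, 0, d); no other remaining equation mentions X1. Substituting into the earlier binding gives R := h(d, 0, d).
Bind V := true. Substituting into the earlier bindings gives M := node(4, h(true, times(0, true), times(true, 4)), 0), B := h(true, times(0, true), times(true, 4)).
MGU = { M -> node(4, h(true, times(0, true), times(true, 4)), 0), B -> h(true, times(0, true), times(true, 4)), Q -> d, R -> h(d, 0, d), X1 -> h(d, 0, d), V -> true }, so R -> h(d, 0, d).

h(d, 0, d)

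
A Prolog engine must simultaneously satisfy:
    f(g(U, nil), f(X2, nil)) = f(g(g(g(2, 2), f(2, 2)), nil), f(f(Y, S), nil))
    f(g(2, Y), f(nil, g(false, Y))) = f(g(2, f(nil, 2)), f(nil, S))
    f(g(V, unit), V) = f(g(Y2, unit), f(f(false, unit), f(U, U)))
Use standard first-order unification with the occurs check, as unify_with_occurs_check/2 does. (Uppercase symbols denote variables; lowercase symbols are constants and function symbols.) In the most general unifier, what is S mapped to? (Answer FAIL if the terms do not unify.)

Decompose f/2: g(U, nil) = g(g(g(2, 2), f(2, 2)), nil),  f(X2, nil) = f(f(Y, S), nil).
Decompose g/2: U = g(g(2, 2), f(2, 2)),  nil = nil.
Bind U := g(g(2, 2), f(2, 2)); substituting into the one remaining equation that mentions U gives: f(g(V, unit), V) = f(g(Y2, unit), f(f(false, unit), f(g(g(2, 2), f(2, 2)), g(g(2, 2), f(2, 2))))).
Delete trivial equation nil = nil.
Decompose f/2: X2 = f(Y, S),  nil = nil.
Bind X2 := f(Y, S); no other remaining equation mentions X2.
Delete trivial equation nil = nil.
Decompose f/2: g(2, Y) = g(2, f(nil, 2)),  f(nil, g(false, Y)) = f(nil, S).
Decompose g/2: 2 = 2,  Y = f(nil, 2).
Delete trivial equation 2 = 2.
Bind Y := f(nil, 2); substituting into the one remaining equation that mentions Y gives: f(nil, g(false, f(nil, 2))) = f(nil, S). Substituting into the earlier binding gives X2 := f(f(nil, 2), S).
Decompose f/2: nil = nil,  g(false, f(nil, 2)) = S.
Delete trivial equation nil = nil.
Bind S := g(false, f(nil, 2)); no other remaining equation mentions S. Substituting into the earlier binding gives X2 := f(f(nil, 2), g(false, f(nil, 2))).
Decompose f/2: g(V, unit) = g(Y2, unit),  V = f(f(false, unit), f(g(g(2, 2), f(2, 2)), g(g(2, 2), f(2, 2)))).
Decompose g/2: V = Y2,  unit = unit.
Bind V := Y2; substituting into the one remaining equation that mentions V gives: Y2 = f(f(false, unit), f(g(g(2, 2), f(2, 2)), g(g(2, 2), f(2, 2)))).
Delete trivial equation unit = unit.
Bind Y2 := f(f(false, unit), f(g(g(2, 2), f(2, 2)), g(g(2, 2), f(2, 2)))). Substituting into the earlier binding gives V := f(f(false, unit), f(g(g(2, 2), f(2, 2)), g(g(2, 2), f(2, 2)))).
MGU = { U = g(g(2, 2), f(2, 2)), X2 = f(f(nil, 2), g(false, f(nil, 2))), Y = f(nil, 2), S = g(false, f(nil, 2)), V = f(f(false, unit), f(g(g(2, 2), f(2, 2)), g(g(2, 2), f(2, 2)))), Y2 = f(f(false, unit), f(g(g(2, 2), f(2, 2)), g(g(2, 2), f(2, 2)))) }, so S = g(false, f(nil, 2)).

g(false, f(nil, 2))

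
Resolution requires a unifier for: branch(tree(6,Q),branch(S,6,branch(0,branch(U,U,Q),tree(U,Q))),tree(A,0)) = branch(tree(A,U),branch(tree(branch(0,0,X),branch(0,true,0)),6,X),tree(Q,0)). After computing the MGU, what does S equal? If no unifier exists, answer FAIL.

Decompose branch/3: tree(6,Q) = tree(A,U),  branch(S,6,branch(0,branch(U,U,Q),tree(U,Q))) = branch(tree(branch(0,0,X),branch(0,true,0)),6,X),  tree(A,0) = tree(Q,0).
Decompose tree/2: 6 = A,  Q = U.
Bind A := 6; substituting into the one remaining equation that mentions A gives: tree(6,0) = tree(Q,0).
Bind Q := U; substituting into the remaining equations gives: branch(S,6,branch(0,branch(U,U,U),tree(U,U))) = branch(tree(branch(0,0,X),branch(0,true,0)),6,X),  tree(6,0) = tree(U,0).
Decompose branch/3: S = tree(branch(0,0,X),branch(0,true,0)),  6 = 6,  branch(0,branch(U,U,U),tree(U,U)) = X.
Bind S := tree(branch(0,0,X),branch(0,true,0)); no other remaining equation mentions S.
Delete trivial equation 6 = 6.
Bind X := branch(0,branch(U,U,U),tree(U,U)); no other remaining equation mentions X. Substituting into the earlier binding gives S := tree(branch(0,0,branch(0,branch(U,U,U),tree(U,U))),branch(0,true,0)).
Decompose tree/2: 6 = U,  0 = 0.
Bind U := 6; no other remaining equation mentions U. Substituting into the earlier bindings gives Q := 6, S := tree(branch(0,0,branch(0,branch(6,6,6),tree(6,6))),branch(0,true,0)), X := branch(0,branch(6,6,6),tree(6,6)).
Delete trivial equation 0 = 0.
MGU = { A ↦ 6, Q ↦ 6, S ↦ tree(branch(0,0,branch(0,branch(6,6,6),tree(6,6))),branch(0,true,0)), X ↦ branch(0,branch(6,6,6),tree(6,6)), U ↦ 6 }, so S ↦ tree(branch(0,0,branch(0,branch(6,6,6),tree(6,6))),branch(0,true,0)).

tree(branch(0,0,branch(0,branch(6,6,6),tree(6,6))),branch(0,true,0))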